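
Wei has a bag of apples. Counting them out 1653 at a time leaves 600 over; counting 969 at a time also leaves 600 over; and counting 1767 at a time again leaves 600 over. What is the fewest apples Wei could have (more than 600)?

N − 600 must be a common multiple of 1653, 969, and 1767.
1653 = 3 × 19 × 29
969 = 3 × 17 × 19
1767 = 3 × 19 × 31
LCM(1653, 969, 1767) = 3 × 17 × 19 × 29 × 31 = 871131.
Smallest N > 600 is LCM + 600 = 871131 + 600 = 871731.

871731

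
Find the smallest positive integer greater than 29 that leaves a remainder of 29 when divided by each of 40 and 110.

469

N − 29 must be a common multiple of 40 and 110.
40 = 2^3 × 5
110 = 2 × 5 × 11
LCM(40, 110) = 2^3 × 5 × 11 = 440.
Smallest N > 29 is LCM + 29 = 440 + 29 = 469.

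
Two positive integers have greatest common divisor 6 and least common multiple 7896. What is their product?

For any two positive integers, gcd × lcm = product = 6 × 7896 = 47376.

47376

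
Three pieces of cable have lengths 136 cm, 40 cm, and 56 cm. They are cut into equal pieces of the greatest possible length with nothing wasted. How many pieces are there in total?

29

Piece length = gcd(136, 40, 56).
136 = 2^3 × 17
40 = 2^3 × 5
56 = 2^3 × 7
gcd(136, 40, 56) = 2^3 = 8.
Total pieces = 136/8 + 40/8 + 56/8 = 17 + 5 + 7 = 29.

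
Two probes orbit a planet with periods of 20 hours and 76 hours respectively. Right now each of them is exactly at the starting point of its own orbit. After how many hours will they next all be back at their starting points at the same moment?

380 hours

The first simultaneous occurrence is after LCM of the individual periods.
20 = 2^2 × 5
76 = 2^2 × 19
LCM(20, 76) = 2^2 × 5 × 19 = 380.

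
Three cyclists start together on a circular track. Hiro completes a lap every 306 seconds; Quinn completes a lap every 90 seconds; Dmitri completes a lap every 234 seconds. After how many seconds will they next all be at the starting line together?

We need the least common multiple of the intervals.
306 = 2 × 3^2 × 17
90 = 2 × 3^2 × 5
234 = 2 × 3^2 × 13
LCM(306, 90, 234) = 2 × 3^2 × 5 × 13 × 17 = 19890.

19890 seconds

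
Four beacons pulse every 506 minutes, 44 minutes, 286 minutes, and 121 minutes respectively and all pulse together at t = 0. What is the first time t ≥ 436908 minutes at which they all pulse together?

578864 minutes

Joint pulses occur at multiples of LCM(506, 44, 286, 121).
506 = 2 × 11 × 23
44 = 2^2 × 11
286 = 2 × 11 × 13
121 = 11^2
LCM(506, 44, 286, 121) = 2^2 × 11^2 × 13 × 23 = 144716.
Smallest multiple of 144716 that is ≥ 436908: ⌈436908/144716⌉ × 144716 = 4 × 144716 = 578864.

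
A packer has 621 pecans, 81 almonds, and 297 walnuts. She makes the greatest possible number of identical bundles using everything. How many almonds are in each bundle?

Number of bundles = gcd(621, 81, 297).
621 = 3^3 × 23
81 = 3^4
297 = 3^3 × 11
gcd(621, 81, 297) = 3^3 = 27.
almonds per bundle = 81 / 27 = 3.

3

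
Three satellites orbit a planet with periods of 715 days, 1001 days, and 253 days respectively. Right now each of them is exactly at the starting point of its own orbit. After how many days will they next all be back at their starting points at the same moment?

115115 days

They coincide at every common multiple of the periods; the first is the LCM.
715 = 5 × 11 × 13
1001 = 7 × 11 × 13
253 = 11 × 23
LCM(715, 1001, 253) = 5 × 7 × 11 × 13 × 23 = 115115.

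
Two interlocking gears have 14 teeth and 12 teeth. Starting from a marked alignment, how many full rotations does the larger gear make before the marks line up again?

6 rotations

All finish a whole number of cycles simultaneously at t = LCM of the periods.
14 = 2 × 7
12 = 2^2 × 3
LCM(14, 12) = 2^2 × 3 × 7 = 84.
Rotations for period 14: 84 / 14 = 6.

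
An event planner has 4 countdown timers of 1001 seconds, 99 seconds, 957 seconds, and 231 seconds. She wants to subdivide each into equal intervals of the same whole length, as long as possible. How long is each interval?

11 seconds

The interval must divide each timer length; the longest such is the gcd.
1001 = 7 × 11 × 13
99 = 3^2 × 11
957 = 3 × 11 × 29
231 = 3 × 7 × 11
gcd(1001, 99, 957, 231) = 11.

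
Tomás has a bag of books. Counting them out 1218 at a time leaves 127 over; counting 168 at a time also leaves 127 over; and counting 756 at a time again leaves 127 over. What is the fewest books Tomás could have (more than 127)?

43975

N − 127 must be a common multiple of 1218, 168, and 756.
1218 = 2 × 3 × 7 × 29
168 = 2^3 × 3 × 7
756 = 2^2 × 3^3 × 7
LCM(1218, 168, 756) = 2^3 × 3^3 × 7 × 29 = 43848.
Smallest N > 127 is LCM + 127 = 43848 + 127 = 43975.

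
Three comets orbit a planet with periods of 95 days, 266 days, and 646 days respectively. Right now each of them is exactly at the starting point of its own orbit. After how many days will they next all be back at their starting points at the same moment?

They coincide at every common multiple of the periods; the first is the LCM.
95 = 5 × 19
266 = 2 × 7 × 19
646 = 2 × 17 × 19
LCM(95, 266, 646) = 2 × 5 × 7 × 17 × 19 = 22610.

22610 days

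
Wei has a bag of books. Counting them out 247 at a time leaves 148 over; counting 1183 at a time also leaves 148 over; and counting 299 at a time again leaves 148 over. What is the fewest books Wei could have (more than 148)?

N − 148 must be a common multiple of 247, 1183, and 299.
247 = 13 × 19
1183 = 7 × 13^2
299 = 13 × 23
LCM(247, 1183, 299) = 7 × 13^2 × 19 × 23 = 516971.
Smallest N > 148 is LCM + 148 = 516971 + 148 = 517119.

517119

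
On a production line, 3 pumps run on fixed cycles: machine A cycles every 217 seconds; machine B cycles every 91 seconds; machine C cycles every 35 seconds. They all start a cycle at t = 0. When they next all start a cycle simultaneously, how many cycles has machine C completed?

They are all back at their starting positions together after one LCM of the periods.
217 = 7 × 31
91 = 7 × 13
35 = 5 × 7
LCM(217, 91, 35) = 5 × 7 × 13 × 31 = 14105.
Cycles for period 35: 14105 / 35 = 403.

403 cycles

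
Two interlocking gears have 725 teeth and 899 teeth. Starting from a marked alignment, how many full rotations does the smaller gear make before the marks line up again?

31 rotations

All finish a whole number of cycles simultaneously at t = LCM of the periods.
725 = 5^2 × 29
899 = 29 × 31
LCM(725, 899) = 5^2 × 29 × 31 = 22475.
Rotations for period 725: 22475 / 725 = 31.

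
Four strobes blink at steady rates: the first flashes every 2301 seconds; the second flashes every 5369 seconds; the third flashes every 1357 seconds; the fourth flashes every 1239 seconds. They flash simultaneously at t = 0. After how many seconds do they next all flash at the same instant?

The first simultaneous occurrence is after LCM of the individual periods.
2301 = 3 × 13 × 59
5369 = 7 × 13 × 59
1357 = 23 × 59
1239 = 3 × 7 × 59
LCM(2301, 5369, 1357, 1239) = 3 × 7 × 13 × 23 × 59 = 370461.

370461 seconds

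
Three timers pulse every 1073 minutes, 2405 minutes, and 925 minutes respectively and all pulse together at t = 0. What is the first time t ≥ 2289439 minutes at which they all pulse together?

2441075 minutes

Joint pulses occur at multiples of LCM(1073, 2405, 925).
1073 = 29 × 37
2405 = 5 × 13 × 37
925 = 5^2 × 37
LCM(1073, 2405, 925) = 5^2 × 13 × 29 × 37 = 348725.
Smallest multiple of 348725 that is ≥ 2289439: ⌈2289439/348725⌉ × 348725 = 7 × 348725 = 2441075.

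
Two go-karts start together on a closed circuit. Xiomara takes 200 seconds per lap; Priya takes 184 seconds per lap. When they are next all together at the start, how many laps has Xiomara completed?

23 laps

The first common completion time is the LCM of the periods.
200 = 2^3 × 5^2
184 = 2^3 × 23
LCM(200, 184) = 2^3 × 5^2 × 23 = 4600.
Laps for period 200: 4600 / 200 = 23.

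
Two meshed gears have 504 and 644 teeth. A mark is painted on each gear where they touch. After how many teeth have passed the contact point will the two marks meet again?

They coincide at every common multiple of the periods; the first is the LCM.
504 = 2^3 × 3^2 × 7
644 = 2^2 × 7 × 23
LCM(504, 644) = 2^3 × 3^2 × 7 × 23 = 11592.

11592 teeth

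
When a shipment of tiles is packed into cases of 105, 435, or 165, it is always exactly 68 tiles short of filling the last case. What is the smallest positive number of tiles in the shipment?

Being 68 short of a full case of size k means N ≡ −68 (mod k), i.e. N + 68 is a multiple of each size.
105 = 3 × 5 × 7
435 = 3 × 5 × 29
165 = 3 × 5 × 11
LCM(105, 435, 165) = 3 × 5 × 7 × 11 × 29 = 33495.
Smallest positive N is 33495 − 68 = 33427.

33427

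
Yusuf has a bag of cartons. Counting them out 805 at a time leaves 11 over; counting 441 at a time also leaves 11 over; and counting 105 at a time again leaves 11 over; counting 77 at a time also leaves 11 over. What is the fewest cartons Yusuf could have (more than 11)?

557876

N − 11 must be a common multiple of 805, 441, 105, and 77.
805 = 5 × 7 × 23
441 = 3^2 × 7^2
105 = 3 × 5 × 7
77 = 7 × 11
LCM(805, 441, 105, 77) = 3^2 × 5 × 7^2 × 11 × 23 = 557865.
Smallest N > 11 is LCM + 11 = 557865 + 11 = 557876.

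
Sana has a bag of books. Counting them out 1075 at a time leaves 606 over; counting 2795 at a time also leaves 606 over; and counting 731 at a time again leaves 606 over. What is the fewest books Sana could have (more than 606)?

238181

N − 606 must be a common multiple of 1075, 2795, and 731.
1075 = 5^2 × 43
2795 = 5 × 13 × 43
731 = 17 × 43
LCM(1075, 2795, 731) = 5^2 × 13 × 17 × 43 = 237575.
Smallest N > 606 is LCM + 606 = 237575 + 606 = 238181.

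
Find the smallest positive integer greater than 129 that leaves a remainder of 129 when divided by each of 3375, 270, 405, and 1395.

627879

N − 129 must be a common multiple of 3375, 270, 405, and 1395.
3375 = 3^3 × 5^3
270 = 2 × 3^3 × 5
405 = 3^4 × 5
1395 = 3^2 × 5 × 31
LCM(3375, 270, 405, 1395) = 2 × 3^4 × 5^3 × 31 = 627750.
Smallest N > 129 is LCM + 129 = 627750 + 129 = 627879.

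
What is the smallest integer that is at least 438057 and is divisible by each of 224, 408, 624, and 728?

445536

The integer must be a common multiple of 224, 408, 624, and 728, so a multiple of their LCM.
224 = 2^5 × 7
408 = 2^3 × 3 × 17
624 = 2^4 × 3 × 13
728 = 2^3 × 7 × 13
LCM(224, 408, 624, 728) = 2^5 × 3 × 7 × 13 × 17 = 148512.
Smallest multiple of 148512 that is ≥ 438057: ⌈438057/148512⌉ × 148512 = 3 × 148512 = 445536.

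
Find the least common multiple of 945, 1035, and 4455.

945 = 3^3 × 5 × 7
1035 = 3^2 × 5 × 23
4455 = 3^4 × 5 × 11
LCM(945, 1035, 4455) = 3^4 × 5 × 7 × 11 × 23 = 717255.

717255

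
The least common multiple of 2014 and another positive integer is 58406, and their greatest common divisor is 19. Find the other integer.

gcd × lcm = product of the two integers, so the other integer is (19 × 58406) / 2014 = 551.

551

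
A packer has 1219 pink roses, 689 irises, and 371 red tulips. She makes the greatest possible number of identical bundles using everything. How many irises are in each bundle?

Number of bundles = gcd(1219, 689, 371).
1219 = 23 × 53
689 = 13 × 53
371 = 7 × 53
gcd(1219, 689, 371) = 53.
irises per bundle = 689 / 53 = 13.

13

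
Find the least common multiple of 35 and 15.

35 = 5 × 7
15 = 3 × 5
LCM(35, 15) = 3 × 5 × 7 = 105.

105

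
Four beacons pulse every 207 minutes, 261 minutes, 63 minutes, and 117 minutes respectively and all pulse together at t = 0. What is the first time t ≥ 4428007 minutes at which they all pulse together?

4916457 minutes

Joint pulses occur at multiples of LCM(207, 261, 63, 117).
207 = 3^2 × 23
261 = 3^2 × 29
63 = 3^2 × 7
117 = 3^2 × 13
LCM(207, 261, 63, 117) = 3^2 × 7 × 13 × 23 × 29 = 546273.
Smallest multiple of 546273 that is ≥ 4428007: ⌈4428007/546273⌉ × 546273 = 9 × 546273 = 4916457.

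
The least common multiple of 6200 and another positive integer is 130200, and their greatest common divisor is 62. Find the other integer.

1302

gcd × lcm = product of the two integers, so the other integer is (62 × 130200) / 6200 = 1302.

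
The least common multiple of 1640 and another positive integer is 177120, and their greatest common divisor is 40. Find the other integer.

gcd × lcm = product of the two integers, so the other integer is (40 × 177120) / 1640 = 4320.

4320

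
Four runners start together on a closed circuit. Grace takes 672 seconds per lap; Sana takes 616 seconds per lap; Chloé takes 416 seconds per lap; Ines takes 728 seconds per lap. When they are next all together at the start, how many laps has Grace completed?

143 laps

All finish a whole number of cycles simultaneously at t = LCM of the periods.
672 = 2^5 × 3 × 7
616 = 2^3 × 7 × 11
416 = 2^5 × 13
728 = 2^3 × 7 × 13
LCM(672, 616, 416, 728) = 2^5 × 3 × 7 × 11 × 13 = 96096.
Laps for period 672: 96096 / 672 = 143.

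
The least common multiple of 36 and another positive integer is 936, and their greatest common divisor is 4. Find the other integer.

104

gcd × lcm = product of the two integers, so the other integer is (4 × 936) / 36 = 104.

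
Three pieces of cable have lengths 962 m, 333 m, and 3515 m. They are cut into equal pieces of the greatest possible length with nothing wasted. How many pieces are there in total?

Piece length = gcd(962, 333, 3515).
962 = 2 × 13 × 37
333 = 3^2 × 37
3515 = 5 × 19 × 37
gcd(962, 333, 3515) = 37.
Total pieces = 962/37 + 333/37 + 3515/37 = 26 + 9 + 95 = 130.

130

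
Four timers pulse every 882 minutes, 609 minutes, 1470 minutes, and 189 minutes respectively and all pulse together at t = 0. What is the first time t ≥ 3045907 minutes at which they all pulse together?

3069360 minutes

Joint pulses occur at multiples of LCM(882, 609, 1470, 189).
882 = 2 × 3^2 × 7^2
609 = 3 × 7 × 29
1470 = 2 × 3 × 5 × 7^2
189 = 3^3 × 7
LCM(882, 609, 1470, 189) = 2 × 3^3 × 5 × 7^2 × 29 = 383670.
Smallest multiple of 383670 that is ≥ 3045907: ⌈3045907/383670⌉ × 383670 = 8 × 383670 = 3069360.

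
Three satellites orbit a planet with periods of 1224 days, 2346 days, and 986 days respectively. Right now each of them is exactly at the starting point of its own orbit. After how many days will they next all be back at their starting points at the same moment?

We need the least common multiple of the intervals.
1224 = 2^3 × 3^2 × 17
2346 = 2 × 3 × 17 × 23
986 = 2 × 17 × 29
LCM(1224, 2346, 986) = 2^3 × 3^2 × 17 × 23 × 29 = 816408.

816408 days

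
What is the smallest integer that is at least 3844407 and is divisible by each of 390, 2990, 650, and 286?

The integer must be a common multiple of 390, 2990, 650, and 286, so a multiple of their LCM.
390 = 2 × 3 × 5 × 13
2990 = 2 × 5 × 13 × 23
650 = 2 × 5^2 × 13
286 = 2 × 11 × 13
LCM(390, 2990, 650, 286) = 2 × 3 × 5^2 × 11 × 13 × 23 = 493350.
Smallest multiple of 493350 that is ≥ 3844407: ⌈3844407/493350⌉ × 493350 = 8 × 493350 = 3946800.

3946800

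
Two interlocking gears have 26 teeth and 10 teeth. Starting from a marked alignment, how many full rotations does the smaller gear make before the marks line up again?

13 rotations

They are all back at their starting positions together after one LCM of the periods.
26 = 2 × 13
10 = 2 × 5
LCM(26, 10) = 2 × 5 × 13 = 130.
Rotations for period 10: 130 / 10 = 13.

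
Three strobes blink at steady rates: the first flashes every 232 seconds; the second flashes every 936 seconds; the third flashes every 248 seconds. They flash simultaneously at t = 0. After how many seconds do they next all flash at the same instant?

The first simultaneous occurrence is after LCM of the individual periods.
232 = 2^3 × 29
936 = 2^3 × 3^2 × 13
248 = 2^3 × 31
LCM(232, 936, 248) = 2^3 × 3^2 × 13 × 29 × 31 = 841464.

841464 seconds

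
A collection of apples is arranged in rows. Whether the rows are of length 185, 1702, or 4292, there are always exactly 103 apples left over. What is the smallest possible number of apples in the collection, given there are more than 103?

N − 103 must be a common multiple of 185, 1702, and 4292.
185 = 5 × 37
1702 = 2 × 23 × 37
4292 = 2^2 × 29 × 37
LCM(185, 1702, 4292) = 2^2 × 5 × 23 × 29 × 37 = 493580.
Smallest N > 103 is LCM + 103 = 493580 + 103 = 493683.

493683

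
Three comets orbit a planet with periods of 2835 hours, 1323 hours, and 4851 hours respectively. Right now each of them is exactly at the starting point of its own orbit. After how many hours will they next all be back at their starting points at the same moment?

218295 hours

We need the least common multiple of the intervals.
2835 = 3^4 × 5 × 7
1323 = 3^3 × 7^2
4851 = 3^2 × 7^2 × 11
LCM(2835, 1323, 4851) = 3^4 × 5 × 7^2 × 11 = 218295.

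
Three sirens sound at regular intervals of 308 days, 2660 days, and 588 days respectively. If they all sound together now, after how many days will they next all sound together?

They coincide at every common multiple of the periods; the first is the LCM.
308 = 2^2 × 7 × 11
2660 = 2^2 × 5 × 7 × 19
588 = 2^2 × 3 × 7^2
LCM(308, 2660, 588) = 2^2 × 3 × 5 × 7^2 × 11 × 19 = 614460.

614460 days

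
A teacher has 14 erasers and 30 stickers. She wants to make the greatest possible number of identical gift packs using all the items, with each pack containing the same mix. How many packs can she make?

The pack count must divide each quantity, so the greatest is gcd(14, 30).
14 = 2 × 7
30 = 2 × 3 × 5
gcd(14, 30) = 2.

2 packs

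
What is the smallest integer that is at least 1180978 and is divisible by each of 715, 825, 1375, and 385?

The integer must be a common multiple of 715, 825, 1375, and 385, so a multiple of their LCM.
715 = 5 × 11 × 13
825 = 3 × 5^2 × 11
1375 = 5^3 × 11
385 = 5 × 7 × 11
LCM(715, 825, 1375, 385) = 3 × 5^3 × 7 × 11 × 13 = 375375.
Smallest multiple of 375375 that is ≥ 1180978: ⌈1180978/375375⌉ × 375375 = 4 × 375375 = 1501500.

1501500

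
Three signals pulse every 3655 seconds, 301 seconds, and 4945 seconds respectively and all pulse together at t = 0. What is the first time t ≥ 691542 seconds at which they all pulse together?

Joint pulses occur at multiples of LCM(3655, 301, 4945).
3655 = 5 × 17 × 43
301 = 7 × 43
4945 = 5 × 23 × 43
LCM(3655, 301, 4945) = 5 × 7 × 17 × 23 × 43 = 588455.
Smallest multiple of 588455 that is ≥ 691542: ⌈691542/588455⌉ × 588455 = 2 × 588455 = 1176910.

1176910 seconds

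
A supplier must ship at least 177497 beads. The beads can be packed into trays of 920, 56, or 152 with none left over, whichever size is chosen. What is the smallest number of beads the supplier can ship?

244720

The number of beads must be a common multiple of 920, 56, and 152, so a multiple of their LCM.
920 = 2^3 × 5 × 23
56 = 2^3 × 7
152 = 2^3 × 19
LCM(920, 56, 152) = 2^3 × 5 × 7 × 19 × 23 = 122360.
Smallest multiple of 122360 that is ≥ 177497: ⌈177497/122360⌉ × 122360 = 2 × 122360 = 244720.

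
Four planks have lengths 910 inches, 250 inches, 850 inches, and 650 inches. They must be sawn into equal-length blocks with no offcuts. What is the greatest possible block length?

The block length must divide every plank, so the greatest is gcd(910, 250, 850, 650).
910 = 2 × 5 × 7 × 13
250 = 2 × 5^3
850 = 2 × 5^2 × 17
650 = 2 × 5^2 × 13
gcd(910, 250, 850, 650) = 2 × 5 = 10.

10 inches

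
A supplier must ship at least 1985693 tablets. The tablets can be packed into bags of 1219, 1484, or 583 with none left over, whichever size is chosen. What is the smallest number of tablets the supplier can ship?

The number of tablets must be a common multiple of 1219, 1484, and 583, so a multiple of their LCM.
1219 = 23 × 53
1484 = 2^2 × 7 × 53
583 = 11 × 53
LCM(1219, 1484, 583) = 2^2 × 7 × 11 × 23 × 53 = 375452.
Smallest multiple of 375452 that is ≥ 1985693: ⌈1985693/375452⌉ × 375452 = 6 × 375452 = 2252712.

2252712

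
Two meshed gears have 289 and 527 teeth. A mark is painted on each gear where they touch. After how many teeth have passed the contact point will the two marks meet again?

8959 teeth

The first simultaneous occurrence is after LCM of the individual periods.
289 = 17^2
527 = 17 × 31
LCM(289, 527) = 17^2 × 31 = 8959.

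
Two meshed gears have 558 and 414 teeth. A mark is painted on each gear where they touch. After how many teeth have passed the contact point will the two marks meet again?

They coincide at every common multiple of the periods; the first is the LCM.
558 = 2 × 3^2 × 31
414 = 2 × 3^2 × 23
LCM(558, 414) = 2 × 3^2 × 23 × 31 = 12834.

12834 teeth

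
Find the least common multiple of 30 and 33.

30 = 2 × 3 × 5
33 = 3 × 11
LCM(30, 33) = 2 × 3 × 5 × 11 = 330.

330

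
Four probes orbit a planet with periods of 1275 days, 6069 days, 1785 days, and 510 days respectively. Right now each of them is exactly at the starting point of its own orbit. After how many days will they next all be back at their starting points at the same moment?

They coincide at every common multiple of the periods; the first is the LCM.
1275 = 3 × 5^2 × 17
6069 = 3 × 7 × 17^2
1785 = 3 × 5 × 7 × 17
510 = 2 × 3 × 5 × 17
LCM(1275, 6069, 1785, 510) = 2 × 3 × 5^2 × 7 × 17^2 = 303450.

303450 days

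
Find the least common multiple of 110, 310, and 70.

110 = 2 × 5 × 11
310 = 2 × 5 × 31
70 = 2 × 5 × 7
LCM(110, 310, 70) = 2 × 5 × 7 × 11 × 31 = 23870.

23870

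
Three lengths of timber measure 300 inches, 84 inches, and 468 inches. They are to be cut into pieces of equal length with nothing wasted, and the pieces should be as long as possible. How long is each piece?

Each piece length must divide every original length, so the longest possible is gcd(300, 84, 468).
300 = 2^2 × 3 × 5^2
84 = 2^2 × 3 × 7
468 = 2^2 × 3^2 × 13
gcd(300, 84, 468) = 2^2 × 3 = 12.

12 inches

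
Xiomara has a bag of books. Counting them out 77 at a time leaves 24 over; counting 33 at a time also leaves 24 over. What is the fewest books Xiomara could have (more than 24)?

N − 24 must be a common multiple of 77 and 33.
77 = 7 × 11
33 = 3 × 11
LCM(77, 33) = 3 × 7 × 11 = 231.
Smallest N > 24 is LCM + 24 = 231 + 24 = 255.

255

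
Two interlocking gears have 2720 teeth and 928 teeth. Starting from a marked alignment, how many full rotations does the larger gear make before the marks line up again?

The first common completion time is the LCM of the periods.
2720 = 2^5 × 5 × 17
928 = 2^5 × 29
LCM(2720, 928) = 2^5 × 5 × 17 × 29 = 78880.
Rotations for period 2720: 78880 / 2720 = 29.

29 rotations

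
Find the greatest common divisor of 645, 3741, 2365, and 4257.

43

645 = 3 × 5 × 43
3741 = 3 × 29 × 43
2365 = 5 × 11 × 43
4257 = 3^2 × 11 × 43
gcd(645, 3741, 2365, 4257) = 43.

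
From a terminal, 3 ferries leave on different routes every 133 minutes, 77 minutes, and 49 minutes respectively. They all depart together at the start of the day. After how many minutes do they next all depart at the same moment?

The first simultaneous occurrence is after LCM of the individual periods.
133 = 7 × 19
77 = 7 × 11
49 = 7^2
LCM(133, 77, 49) = 7^2 × 11 × 19 = 10241.

10241 minutes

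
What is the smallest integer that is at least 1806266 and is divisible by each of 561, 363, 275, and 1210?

1851300

The integer must be a common multiple of 561, 363, 275, and 1210, so a multiple of their LCM.
561 = 3 × 11 × 17
363 = 3 × 11^2
275 = 5^2 × 11
1210 = 2 × 5 × 11^2
LCM(561, 363, 275, 1210) = 2 × 3 × 5^2 × 11^2 × 17 = 308550.
Smallest multiple of 308550 that is ≥ 1806266: ⌈1806266/308550⌉ × 308550 = 6 × 308550 = 1851300.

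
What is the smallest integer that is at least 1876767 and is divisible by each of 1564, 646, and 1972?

2585292

The integer must be a common multiple of 1564, 646, and 1972, so a multiple of their LCM.
1564 = 2^2 × 17 × 23
646 = 2 × 17 × 19
1972 = 2^2 × 17 × 29
LCM(1564, 646, 1972) = 2^2 × 17 × 19 × 23 × 29 = 861764.
Smallest multiple of 861764 that is ≥ 1876767: ⌈1876767/861764⌉ × 861764 = 3 × 861764 = 2585292.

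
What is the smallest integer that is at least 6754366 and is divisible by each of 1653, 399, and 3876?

The integer must be a common multiple of 1653, 399, and 3876, so a multiple of their LCM.
1653 = 3 × 19 × 29
399 = 3 × 7 × 19
3876 = 2^2 × 3 × 17 × 19
LCM(1653, 399, 3876) = 2^2 × 3 × 7 × 17 × 19 × 29 = 786828.
Smallest multiple of 786828 that is ≥ 6754366: ⌈6754366/786828⌉ × 786828 = 9 × 786828 = 7081452.

7081452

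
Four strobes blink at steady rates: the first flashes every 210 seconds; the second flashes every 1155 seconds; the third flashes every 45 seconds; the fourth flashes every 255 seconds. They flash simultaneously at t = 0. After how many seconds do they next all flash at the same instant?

117810 seconds

The first simultaneous occurrence is after LCM of the individual periods.
210 = 2 × 3 × 5 × 7
1155 = 3 × 5 × 7 × 11
45 = 3^2 × 5
255 = 3 × 5 × 17
LCM(210, 1155, 45, 255) = 2 × 3^2 × 5 × 7 × 11 × 17 = 117810.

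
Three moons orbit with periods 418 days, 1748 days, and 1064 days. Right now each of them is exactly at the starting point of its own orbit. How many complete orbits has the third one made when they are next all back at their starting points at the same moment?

All finish a whole number of cycles simultaneously at t = LCM of the periods.
418 = 2 × 11 × 19
1748 = 2^2 × 19 × 23
1064 = 2^3 × 7 × 19
LCM(418, 1748, 1064) = 2^3 × 7 × 11 × 19 × 23 = 269192.
Orbits for period 1064: 269192 / 1064 = 253.

253 orbits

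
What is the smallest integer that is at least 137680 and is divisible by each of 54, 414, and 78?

The integer must be a common multiple of 54, 414, and 78, so a multiple of their LCM.
54 = 2 × 3^3
414 = 2 × 3^2 × 23
78 = 2 × 3 × 13
LCM(54, 414, 78) = 2 × 3^3 × 13 × 23 = 16146.
Smallest multiple of 16146 that is ≥ 137680: ⌈137680/16146⌉ × 16146 = 9 × 16146 = 145314.

145314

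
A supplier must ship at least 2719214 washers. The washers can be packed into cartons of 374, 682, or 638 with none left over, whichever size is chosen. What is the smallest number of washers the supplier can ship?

The number of washers must be a common multiple of 374, 682, and 638, so a multiple of their LCM.
374 = 2 × 11 × 17
682 = 2 × 11 × 31
638 = 2 × 11 × 29
LCM(374, 682, 638) = 2 × 11 × 17 × 29 × 31 = 336226.
Smallest multiple of 336226 that is ≥ 2719214: ⌈2719214/336226⌉ × 336226 = 9 × 336226 = 3026034.

3026034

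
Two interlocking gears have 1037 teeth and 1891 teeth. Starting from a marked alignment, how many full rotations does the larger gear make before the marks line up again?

They are all back at their starting positions together after one LCM of the periods.
1037 = 17 × 61
1891 = 31 × 61
LCM(1037, 1891) = 17 × 31 × 61 = 32147.
Rotations for period 1891: 32147 / 1891 = 17.

17 rotations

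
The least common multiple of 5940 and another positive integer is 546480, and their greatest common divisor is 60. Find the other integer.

gcd × lcm = product of the two integers, so the other integer is (60 × 546480) / 5940 = 5520.

5520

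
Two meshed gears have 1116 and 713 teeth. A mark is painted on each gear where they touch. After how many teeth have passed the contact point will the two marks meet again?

We need the least common multiple of the intervals.
1116 = 2^2 × 3^2 × 31
713 = 23 × 31
LCM(1116, 713) = 2^2 × 3^2 × 23 × 31 = 25668.

25668 teeth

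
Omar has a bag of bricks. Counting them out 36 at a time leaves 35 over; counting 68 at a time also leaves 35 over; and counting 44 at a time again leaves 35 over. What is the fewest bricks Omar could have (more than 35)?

N − 35 must be a common multiple of 36, 68, and 44.
36 = 2^2 × 3^2
68 = 2^2 × 17
44 = 2^2 × 11
LCM(36, 68, 44) = 2^2 × 3^2 × 11 × 17 = 6732.
Smallest N > 35 is LCM + 35 = 6732 + 35 = 6767.

6767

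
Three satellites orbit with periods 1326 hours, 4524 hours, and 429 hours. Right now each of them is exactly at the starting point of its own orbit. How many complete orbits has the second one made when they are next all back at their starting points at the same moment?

187 orbits

All finish a whole number of cycles simultaneously at t = LCM of the periods.
1326 = 2 × 3 × 13 × 17
4524 = 2^2 × 3 × 13 × 29
429 = 3 × 11 × 13
LCM(1326, 4524, 429) = 2^2 × 3 × 11 × 13 × 17 × 29 = 845988.
Orbits for period 4524: 845988 / 4524 = 187.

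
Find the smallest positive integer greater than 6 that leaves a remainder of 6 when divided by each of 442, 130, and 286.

N − 6 must be a common multiple of 442, 130, and 286.
442 = 2 × 13 × 17
130 = 2 × 5 × 13
286 = 2 × 11 × 13
LCM(442, 130, 286) = 2 × 5 × 11 × 13 × 17 = 24310.
Smallest N > 6 is LCM + 6 = 24310 + 6 = 24316.

24316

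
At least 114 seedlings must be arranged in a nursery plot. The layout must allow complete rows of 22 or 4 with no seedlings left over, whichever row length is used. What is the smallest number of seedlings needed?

132

The number of seedlings must be a common multiple of 22 and 4, so a multiple of their LCM.
22 = 2 × 11
4 = 2^2
LCM(22, 4) = 2^2 × 11 = 44.
Smallest multiple of 44 that is ≥ 114: ⌈114/44⌉ × 44 = 3 × 44 = 132.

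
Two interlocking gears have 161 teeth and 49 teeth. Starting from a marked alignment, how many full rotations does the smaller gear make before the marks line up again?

23 rotations

They are all back at their starting positions together after one LCM of the periods.
161 = 7 × 23
49 = 7^2
LCM(161, 49) = 7^2 × 23 = 1127.
Rotations for period 49: 1127 / 49 = 23.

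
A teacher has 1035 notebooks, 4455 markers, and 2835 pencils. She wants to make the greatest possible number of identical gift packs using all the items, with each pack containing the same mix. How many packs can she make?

The pack count must divide each quantity, so the greatest is gcd(1035, 4455, 2835).
1035 = 3^2 × 5 × 23
4455 = 3^4 × 5 × 11
2835 = 3^4 × 5 × 7
gcd(1035, 4455, 2835) = 3^2 × 5 = 45.

45 packs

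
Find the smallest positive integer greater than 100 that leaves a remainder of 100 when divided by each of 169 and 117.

N − 100 must be a common multiple of 169 and 117.
169 = 13^2
117 = 3^2 × 13
LCM(169, 117) = 3^2 × 13^2 = 1521.
Smallest N > 100 is LCM + 100 = 1521 + 100 = 1621.

1621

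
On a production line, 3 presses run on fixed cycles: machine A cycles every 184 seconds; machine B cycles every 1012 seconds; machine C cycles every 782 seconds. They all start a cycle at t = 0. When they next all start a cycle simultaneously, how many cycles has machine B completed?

34 cycles

All finish a whole number of cycles simultaneously at t = LCM of the periods.
184 = 2^3 × 23
1012 = 2^2 × 11 × 23
782 = 2 × 17 × 23
LCM(184, 1012, 782) = 2^3 × 11 × 17 × 23 = 34408.
Cycles for period 1012: 34408 / 1012 = 34.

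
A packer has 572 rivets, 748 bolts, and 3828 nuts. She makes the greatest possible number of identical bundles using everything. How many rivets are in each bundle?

13

Number of bundles = gcd(572, 748, 3828).
572 = 2^2 × 11 × 13
748 = 2^2 × 11 × 17
3828 = 2^2 × 3 × 11 × 29
gcd(572, 748, 3828) = 2^2 × 11 = 44.
rivets per bundle = 572 / 44 = 13.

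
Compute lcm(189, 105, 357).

16065

189 = 3^3 × 7
105 = 3 × 5 × 7
357 = 3 × 7 × 17
LCM(189, 105, 357) = 3^3 × 5 × 7 × 17 = 16065.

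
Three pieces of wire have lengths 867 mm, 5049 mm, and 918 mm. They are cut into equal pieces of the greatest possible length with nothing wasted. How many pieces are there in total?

Piece length = gcd(867, 5049, 918).
867 = 3 × 17^2
5049 = 3^3 × 11 × 17
918 = 2 × 3^3 × 17
gcd(867, 5049, 918) = 3 × 17 = 51.
Total pieces = 867/51 + 5049/51 + 918/51 = 17 + 99 + 18 = 134.

134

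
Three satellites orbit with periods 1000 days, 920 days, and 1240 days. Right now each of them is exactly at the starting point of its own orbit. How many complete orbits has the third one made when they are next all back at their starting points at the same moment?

575 orbits

They are all back at their starting positions together after one LCM of the periods.
1000 = 2^3 × 5^3
920 = 2^3 × 5 × 23
1240 = 2^3 × 5 × 31
LCM(1000, 920, 1240) = 2^3 × 5^3 × 23 × 31 = 713000.
Orbits for period 1240: 713000 / 1240 = 575.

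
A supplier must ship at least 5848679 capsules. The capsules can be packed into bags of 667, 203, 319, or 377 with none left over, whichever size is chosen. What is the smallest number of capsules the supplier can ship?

The number of capsules must be a common multiple of 667, 203, 319, and 377, so a multiple of their LCM.
667 = 23 × 29
203 = 7 × 29
319 = 11 × 29
377 = 13 × 29
LCM(667, 203, 319, 377) = 7 × 11 × 13 × 23 × 29 = 667667.
Smallest multiple of 667667 that is ≥ 5848679: ⌈5848679/667667⌉ × 667667 = 9 × 667667 = 6009003.

6009003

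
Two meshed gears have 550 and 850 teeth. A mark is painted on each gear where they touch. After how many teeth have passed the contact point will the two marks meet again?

The first simultaneous occurrence is after LCM of the individual periods.
550 = 2 × 5^2 × 11
850 = 2 × 5^2 × 17
LCM(550, 850) = 2 × 5^2 × 11 × 17 = 9350.

9350 teeth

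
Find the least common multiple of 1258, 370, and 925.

31450

1258 = 2 × 17 × 37
370 = 2 × 5 × 37
925 = 5^2 × 37
LCM(1258, 370, 925) = 2 × 5^2 × 17 × 37 = 31450.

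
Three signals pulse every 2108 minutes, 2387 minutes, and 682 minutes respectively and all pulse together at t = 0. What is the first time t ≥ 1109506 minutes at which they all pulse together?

1136212 minutes

Joint pulses occur at multiples of LCM(2108, 2387, 682).
2108 = 2^2 × 17 × 31
2387 = 7 × 11 × 31
682 = 2 × 11 × 31
LCM(2108, 2387, 682) = 2^2 × 7 × 11 × 17 × 31 = 162316.
Smallest multiple of 162316 that is ≥ 1109506: ⌈1109506/162316⌉ × 162316 = 7 × 162316 = 1136212.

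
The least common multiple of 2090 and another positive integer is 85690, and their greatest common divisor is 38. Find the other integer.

gcd × lcm = product of the two integers, so the other integer is (38 × 85690) / 2090 = 1558.

1558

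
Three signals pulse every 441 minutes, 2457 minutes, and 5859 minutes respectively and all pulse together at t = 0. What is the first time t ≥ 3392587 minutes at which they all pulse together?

Joint pulses occur at multiples of LCM(441, 2457, 5859).
441 = 3^2 × 7^2
2457 = 3^3 × 7 × 13
5859 = 3^3 × 7 × 31
LCM(441, 2457, 5859) = 3^3 × 7^2 × 13 × 31 = 533169.
Smallest multiple of 533169 that is ≥ 3392587: ⌈3392587/533169⌉ × 533169 = 7 × 533169 = 3732183.

3732183 minutes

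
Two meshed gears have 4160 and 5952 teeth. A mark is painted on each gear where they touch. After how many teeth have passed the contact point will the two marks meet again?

The first simultaneous occurrence is after LCM of the individual periods.
4160 = 2^6 × 5 × 13
5952 = 2^6 × 3 × 31
LCM(4160, 5952) = 2^6 × 3 × 5 × 13 × 31 = 386880.

386880 teeth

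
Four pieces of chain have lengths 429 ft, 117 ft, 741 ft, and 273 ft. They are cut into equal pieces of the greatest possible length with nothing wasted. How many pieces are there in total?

Piece length = gcd(429, 117, 741, 273).
429 = 3 × 11 × 13
117 = 3^2 × 13
741 = 3 × 13 × 19
273 = 3 × 7 × 13
gcd(429, 117, 741, 273) = 3 × 13 = 39.
Total pieces = 429/39 + 117/39 + 741/39 + 273/39 = 11 + 3 + 19 + 7 = 40.

40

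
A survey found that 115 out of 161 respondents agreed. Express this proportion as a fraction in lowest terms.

5/7

115 = 5 × 23
161 = 7 × 23
gcd(115, 161) = 23.
Divide numerator and denominator by 23: 115/161 = 5/7.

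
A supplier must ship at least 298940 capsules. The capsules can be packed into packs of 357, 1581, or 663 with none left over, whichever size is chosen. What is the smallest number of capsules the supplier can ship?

431613

The number of capsules must be a common multiple of 357, 1581, and 663, so a multiple of their LCM.
357 = 3 × 7 × 17
1581 = 3 × 17 × 31
663 = 3 × 13 × 17
LCM(357, 1581, 663) = 3 × 7 × 13 × 17 × 31 = 143871.
Smallest multiple of 143871 that is ≥ 298940: ⌈298940/143871⌉ × 143871 = 3 × 143871 = 431613.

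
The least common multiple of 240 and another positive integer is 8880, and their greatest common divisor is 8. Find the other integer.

gcd × lcm = product of the two integers, so the other integer is (8 × 8880) / 240 = 296.

296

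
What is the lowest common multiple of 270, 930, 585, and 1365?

761670

270 = 2 × 3^3 × 5
930 = 2 × 3 × 5 × 31
585 = 3^2 × 5 × 13
1365 = 3 × 5 × 7 × 13
LCM(270, 930, 585, 1365) = 2 × 3^3 × 5 × 7 × 13 × 31 = 761670.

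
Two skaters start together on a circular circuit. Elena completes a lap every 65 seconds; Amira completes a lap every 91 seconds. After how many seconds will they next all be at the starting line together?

We need the least common multiple of the intervals.
65 = 5 × 13
91 = 7 × 13
LCM(65, 91) = 5 × 7 × 13 = 455.

455 seconds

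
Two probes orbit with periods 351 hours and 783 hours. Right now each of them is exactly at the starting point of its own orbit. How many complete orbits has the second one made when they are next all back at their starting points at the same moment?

All finish a whole number of cycles simultaneously at t = LCM of the periods.
351 = 3^3 × 13
783 = 3^3 × 29
LCM(351, 783) = 3^3 × 13 × 29 = 10179.
Orbits for period 783: 10179 / 783 = 13.

13 orbits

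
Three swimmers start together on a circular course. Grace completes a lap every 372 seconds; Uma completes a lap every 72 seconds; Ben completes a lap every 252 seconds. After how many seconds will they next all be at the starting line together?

They coincide at every common multiple of the periods; the first is the LCM.
372 = 2^2 × 3 × 31
72 = 2^3 × 3^2
252 = 2^2 × 3^2 × 7
LCM(372, 72, 252) = 2^3 × 3^2 × 7 × 31 = 15624.

15624 seconds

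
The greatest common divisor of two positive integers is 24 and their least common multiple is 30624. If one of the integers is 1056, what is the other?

696

For two integers, gcd × lcm = product, so the other is (24 × 30624) / 1056 = 734976 / 1056 = 696.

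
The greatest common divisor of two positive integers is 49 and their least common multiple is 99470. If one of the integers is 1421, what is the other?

For two integers, gcd × lcm = product, so the other is (49 × 99470) / 1421 = 4874030 / 1421 = 3430.

3430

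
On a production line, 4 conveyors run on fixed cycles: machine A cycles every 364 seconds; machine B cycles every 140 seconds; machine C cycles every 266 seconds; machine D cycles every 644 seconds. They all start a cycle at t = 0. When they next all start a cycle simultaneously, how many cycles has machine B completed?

5681 cycles

They are all back at their starting positions together after one LCM of the periods.
364 = 2^2 × 7 × 13
140 = 2^2 × 5 × 7
266 = 2 × 7 × 19
644 = 2^2 × 7 × 23
LCM(364, 140, 266, 644) = 2^2 × 5 × 7 × 13 × 19 × 23 = 795340.
Cycles for period 140: 795340 / 140 = 5681.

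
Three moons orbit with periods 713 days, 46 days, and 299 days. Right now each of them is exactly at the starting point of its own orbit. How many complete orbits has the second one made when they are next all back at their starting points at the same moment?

403 orbits

All finish a whole number of cycles simultaneously at t = LCM of the periods.
713 = 23 × 31
46 = 2 × 23
299 = 13 × 23
LCM(713, 46, 299) = 2 × 13 × 23 × 31 = 18538.
Orbits for period 46: 18538 / 46 = 403.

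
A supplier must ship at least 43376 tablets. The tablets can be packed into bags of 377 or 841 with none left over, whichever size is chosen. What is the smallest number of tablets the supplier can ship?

43732

The number of tablets must be a common multiple of 377 and 841, so a multiple of their LCM.
377 = 13 × 29
841 = 29^2
LCM(377, 841) = 13 × 29^2 = 10933.
Smallest multiple of 10933 that is ≥ 43376: ⌈43376/10933⌉ × 10933 = 4 × 10933 = 43732.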